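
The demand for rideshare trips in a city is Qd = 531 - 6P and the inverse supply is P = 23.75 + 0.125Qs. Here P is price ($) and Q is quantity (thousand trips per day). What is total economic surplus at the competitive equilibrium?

In direct form, Qs = -190 + 8P.
At equilibrium Qd = Qs, so 531 - 6P = -190 + 8P; collecting terms, 721 = 14P and P* = 51.5.
From the demand curve, Q* = 531 - 6(51.5) = 222.
Demand choke price = 88.5; supply choke price = 23.75. CS = ½(88.5 - 51.5)(222) = 4107; PS = ½(51.5 - 23.75)(222) = 3080.25. Total surplus = 7187.25.

Total surplus = 7187.25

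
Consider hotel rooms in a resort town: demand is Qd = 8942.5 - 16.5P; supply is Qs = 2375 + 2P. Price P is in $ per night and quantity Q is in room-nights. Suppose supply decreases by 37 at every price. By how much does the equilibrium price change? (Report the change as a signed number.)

ΔP = 2

The market clears where 8942.5 - 16.5P = 2375 + 2P. Rearranging, 18.5P = 6567.5, hence P* = 355.
Substitute back: Q* = 8942.5 - 16.5(355) = 3085.
After the shift, supply is Qs = 2338 + 2P.
New equilibrium: 6604.5 = 18.5P, so P = 357 and Q = 3052.
ΔP = 357 - 355 = 2.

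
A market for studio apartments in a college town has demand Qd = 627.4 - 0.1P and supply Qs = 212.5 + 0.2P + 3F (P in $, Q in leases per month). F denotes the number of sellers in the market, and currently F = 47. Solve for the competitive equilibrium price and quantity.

With F = 47, supply is Qs = 353.5 + 0.2P.
Set Qd = Qs: 627.4 - 0.1P = 353.5 + 0.2P, so 273.9 = 0.3P and P* = 913.
From the demand curve, Q* = 627.4 - 0.1(913) = 536.1.

P* = 913, Q* = 536.1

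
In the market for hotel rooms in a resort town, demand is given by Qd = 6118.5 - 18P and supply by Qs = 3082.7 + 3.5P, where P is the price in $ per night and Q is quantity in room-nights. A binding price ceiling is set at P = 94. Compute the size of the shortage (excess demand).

With P fixed at 94, quantity demanded is 4426.5 and quantity supplied is 3411.7.
Shortage = Qd - Qs = 4426.5 - 3411.7 = 1014.8.

Shortage = 1014.8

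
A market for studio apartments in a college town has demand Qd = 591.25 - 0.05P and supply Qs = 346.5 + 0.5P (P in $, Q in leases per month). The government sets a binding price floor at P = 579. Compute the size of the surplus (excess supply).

Evaluating both curves at the floor price 579 gives Qd = 562.3, Qs = 636.
Surplus = Qs - Qd = 636 - 562.3 = 73.7.

Surplus = 73.7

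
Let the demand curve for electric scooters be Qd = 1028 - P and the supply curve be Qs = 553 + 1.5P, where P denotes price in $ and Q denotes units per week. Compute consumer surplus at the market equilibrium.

Consumer surplus = 351122

At equilibrium Qd = Qs, so 1028 - P = 553 + 1.5P; collecting terms, 475 = 2.5P and P* = 190.
Plugging P* into demand: Q* = 1028 - 190 = 838.
Demand choke price (Qd = 0): P = 1028. Consumer surplus = ½ × (1028 - 190) × 838 = 351122.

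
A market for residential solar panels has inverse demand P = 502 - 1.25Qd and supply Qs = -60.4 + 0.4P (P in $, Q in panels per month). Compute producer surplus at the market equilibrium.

Producer surplus = 10951.2

Solving each curve for Q: Qd = 401.6 - 0.8P.
At equilibrium Qd = Qs, so 401.6 - 0.8P = -60.4 + 0.4P; collecting terms, 462 = 1.2P and P* = 385.
Then Q* = 401.6 - 0.8(385) = 93.6.
Supply choke price (Qs = 0): P = 151. Producer surplus = ½ × (385 - 151) × 93.6 = 10951.2.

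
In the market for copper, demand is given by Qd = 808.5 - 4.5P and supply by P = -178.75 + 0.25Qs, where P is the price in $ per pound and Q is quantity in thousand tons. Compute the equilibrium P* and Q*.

Inverting to quantity form: Qs = 715 + 4P.
Equating demand and supply, 808.5 - 4.5P = 715 + 4P gives 8.5P = 93.5, so P* = 11.
Plugging P* into demand: Q* = 808.5 - 4.5(11) = 759.

P* = 11, Q* = 759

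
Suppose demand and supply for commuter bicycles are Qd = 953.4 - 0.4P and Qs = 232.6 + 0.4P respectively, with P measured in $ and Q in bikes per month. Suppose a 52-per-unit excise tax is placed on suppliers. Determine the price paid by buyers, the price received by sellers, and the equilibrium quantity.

P_b = 927, P_s = 875, Q = 582.6

With a tax of 52 on suppliers, they supply based on the net price P_s = P_b - 52, so Qs = 211.8 + 0.4P_b.
Set Qd = Qs: 953.4 - 0.4P_b = 211.8 + 0.4P_b, so 741.6 = 0.8P_b and P_b = 927.
So P_s = 875 and the quantity traded is Q = 953.4 - 0.4(927) = 582.6.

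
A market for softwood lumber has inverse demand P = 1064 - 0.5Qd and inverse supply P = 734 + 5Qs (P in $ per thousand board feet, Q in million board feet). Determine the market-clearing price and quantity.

In direct form, Qd = 2128 - 2P and Qs = -146.8 + 0.2P.
The market clears where 2128 - 2P = -146.8 + 0.2P. Rearranging, 2.2P = 2274.8, hence P* = 1034.
Plugging P* into demand: Q* = 2128 - 2(1034) = 60.

P* = 1034, Q* = 60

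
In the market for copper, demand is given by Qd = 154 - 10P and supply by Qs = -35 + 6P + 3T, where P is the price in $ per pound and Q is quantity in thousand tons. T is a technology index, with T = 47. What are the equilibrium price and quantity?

P* = 3, Q* = 124

With T = 47, supply is Qs = 106 + 6P.
The market clears where 154 - 10P = 106 + 6P. Rearranging, 16P = 48, hence P* = 3.
From the demand curve, Q* = 154 - 10(3) = 124.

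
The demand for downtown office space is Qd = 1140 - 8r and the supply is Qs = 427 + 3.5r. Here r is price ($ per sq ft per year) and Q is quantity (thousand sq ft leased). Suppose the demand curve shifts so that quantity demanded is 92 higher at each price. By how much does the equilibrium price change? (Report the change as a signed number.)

Δr = 8

The market clears where 1140 - 8r = 427 + 3.5r. Rearranging, 11.5r = 713, hence r* = 62.
Plugging r* into demand: Q* = 1140 - 8(62) = 644.
After the shift, demand is Qd = 1232 - 8r.
New equilibrium: 805 = 11.5r, so r = 70 and Q = 672.
Δr = 70 - 62 = 8.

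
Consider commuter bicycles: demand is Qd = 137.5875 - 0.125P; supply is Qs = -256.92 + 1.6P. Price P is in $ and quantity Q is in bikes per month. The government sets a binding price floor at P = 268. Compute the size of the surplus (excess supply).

Surplus = 67.7925

With P fixed at 268, quantity demanded is 104.0875 and quantity supplied is 171.88.
Surplus = Qs - Qd = 171.88 - 104.0875 = 67.7925.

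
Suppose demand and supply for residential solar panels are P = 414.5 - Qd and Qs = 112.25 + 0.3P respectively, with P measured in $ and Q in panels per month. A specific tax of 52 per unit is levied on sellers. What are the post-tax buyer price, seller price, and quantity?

P_b = 244.5, P_s = 192.5, Q = 170

Inverting to quantity form: Qd = 414.5 - P.
The tax drives a wedge P_b - P_s = 52. Substituting P_s = P_b - 52 into supply: Qs = 96.65 + 0.3P_b.
Equate demand and the shifted supply: 414.5 - P_b = 96.65 + 0.3P_b, giving 1.3P_b = 317.85, so P_b = 244.5.
Then P_s = 244.5 - 52 = 192.5 and Q = 414.5 - 244.5 = 170.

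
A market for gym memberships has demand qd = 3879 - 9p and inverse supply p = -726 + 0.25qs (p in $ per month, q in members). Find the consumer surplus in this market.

In direct form, qs = 2904 + 4p.
At equilibrium qd = qs, so 3879 - 9p = 2904 + 4p; collecting terms, 975 = 13p and p* = 75.
Then q* = 3879 - 9(75) = 3204.
Demand choke price (qd = 0): p = 3879/9 = 431. Consumer surplus = ½ × (431 - 75) × 3204 = 570312.

Consumer surplus = 570312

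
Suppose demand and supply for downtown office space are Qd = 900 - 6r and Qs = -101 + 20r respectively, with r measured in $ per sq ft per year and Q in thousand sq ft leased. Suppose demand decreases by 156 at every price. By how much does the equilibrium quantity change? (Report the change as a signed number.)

ΔQ = -120

Equating demand and supply, 900 - 6r = -101 + 20r gives 26r = 1001, so r* = 38.5.
Plugging r* into demand: Q* = 900 - 6(38.5) = 669.
After the shift, demand is Qd = 744 - 6r.
New equilibrium: 845 = 26r, so r = 32.5 and Q = 549.
ΔQ = 549 - 669 = -120.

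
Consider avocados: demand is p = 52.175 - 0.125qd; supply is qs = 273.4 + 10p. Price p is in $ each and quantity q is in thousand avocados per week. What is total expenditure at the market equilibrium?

Inverting to quantity form: qd = 417.4 - 8p.
At equilibrium qd = qs, so 417.4 - 8p = 273.4 + 10p; collecting terms, 144 = 18p and p* = 8.
Substitute back: q* = 417.4 - 8(8) = 353.4.
Total expenditure = p* × q* = 8 × 353.4 = 2827.2.

Total expenditure = 2827.2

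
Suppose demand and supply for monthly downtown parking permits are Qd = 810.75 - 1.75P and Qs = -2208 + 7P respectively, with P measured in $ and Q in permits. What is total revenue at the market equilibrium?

The market clears where 810.75 - 1.75P = -2208 + 7P. Rearranging, 8.75P = 3018.75, hence P* = 345.
Then Q* = 810.75 - 1.75(345) = 207.
Total revenue = P* × Q* = 345 × 207 = 71415.

Total revenue = 71415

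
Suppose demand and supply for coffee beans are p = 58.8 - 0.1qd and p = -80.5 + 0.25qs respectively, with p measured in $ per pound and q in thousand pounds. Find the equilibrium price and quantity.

p* = 19, q* = 398

Rewriting in direct form: qd = 588 - 10p and qs = 322 + 4p.
Set qd = qs: 588 - 10p = 322 + 4p, so 266 = 14p and p* = 19.
Plugging p* into demand: q* = 588 - 10(19) = 398.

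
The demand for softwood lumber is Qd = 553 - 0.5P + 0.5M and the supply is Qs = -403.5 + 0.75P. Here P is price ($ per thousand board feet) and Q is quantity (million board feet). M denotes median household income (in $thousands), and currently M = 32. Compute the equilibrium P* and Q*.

With M = 32, demand is Qd = 569 - 0.5P.
At equilibrium Qd = Qs, so 569 - 0.5P = -403.5 + 0.75P; collecting terms, 972.5 = 1.25P and P* = 778.
From the demand curve, Q* = 569 - 0.5(778) = 180.

P* = 778, Q* = 180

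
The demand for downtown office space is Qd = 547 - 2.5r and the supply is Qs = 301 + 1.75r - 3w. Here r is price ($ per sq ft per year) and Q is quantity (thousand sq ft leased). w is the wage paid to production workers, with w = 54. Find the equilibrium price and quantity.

With w = 54, supply is Qs = 139 + 1.75r.
Equating demand and supply, 547 - 2.5r = 139 + 1.75r gives 4.25r = 408, so r* = 96.
Then Q* = 547 - 2.5(96) = 307.

r* = 96, Q* = 307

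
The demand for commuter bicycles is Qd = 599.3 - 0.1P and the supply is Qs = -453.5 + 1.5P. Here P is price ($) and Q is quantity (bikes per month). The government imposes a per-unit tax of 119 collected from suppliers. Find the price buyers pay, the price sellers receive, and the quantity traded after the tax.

The tax drives a wedge P_b - P_s = 119. Substituting P_s = P_b - 119 into supply: Qs = -632 + 1.5P_b.
Equate demand and the shifted supply: 599.3 - 0.1P_b = -632 + 1.5P_b, giving 1.6P_b = 1231.3, so P_b = 769.5625.
Then P_s = 769.5625 - 119 = 650.5625 and Q = 599.3 - 0.1(769.5625) = 522.34375.

P_b = 769.5625, P_s = 650.5625, Q = 522.34375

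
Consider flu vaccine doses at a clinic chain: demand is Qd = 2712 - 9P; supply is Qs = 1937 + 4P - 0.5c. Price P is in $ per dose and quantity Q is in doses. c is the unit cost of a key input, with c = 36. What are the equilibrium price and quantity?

P* = 61, Q* = 2163

With c = 36, supply is Qs = 1919 + 4P.
The market clears where 2712 - 9P = 1919 + 4P. Rearranging, 13P = 793, hence P* = 61.
Plugging P* into demand: Q* = 2712 - 9(61) = 2163.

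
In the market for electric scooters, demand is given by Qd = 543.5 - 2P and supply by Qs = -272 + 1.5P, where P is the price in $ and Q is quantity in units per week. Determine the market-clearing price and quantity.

Equating demand and supply, 543.5 - 2P = -272 + 1.5P gives 3.5P = 815.5, so P* = 233.
Plugging P* into demand: Q* = 543.5 - 2(233) = 77.5.

P* = 233, Q* = 77.5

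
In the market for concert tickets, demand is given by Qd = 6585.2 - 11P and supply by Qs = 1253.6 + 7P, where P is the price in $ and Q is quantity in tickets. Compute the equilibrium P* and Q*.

Set Qd = Qs: 6585.2 - 11P = 1253.6 + 7P, so 5331.6 = 18P and P* = 296.2.
Then Q* = 6585.2 - 11(296.2) = 3327.

P* = 296.2, Q* = 3327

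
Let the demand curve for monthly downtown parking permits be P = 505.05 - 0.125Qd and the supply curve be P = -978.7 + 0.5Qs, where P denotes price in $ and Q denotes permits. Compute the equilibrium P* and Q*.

Solving each curve for Q: Qd = 4040.4 - 8P and Qs = 1957.4 + 2P.
Equating demand and supply, 4040.4 - 8P = 1957.4 + 2P gives 10P = 2083, so P* = 208.3.
From the demand curve, Q* = 4040.4 - 8(208.3) = 2374.

P* = 208.3, Q* = 2374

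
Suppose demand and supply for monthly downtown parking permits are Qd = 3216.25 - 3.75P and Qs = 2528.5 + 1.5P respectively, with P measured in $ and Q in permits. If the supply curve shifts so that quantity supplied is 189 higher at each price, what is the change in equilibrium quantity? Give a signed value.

Equating demand and supply, 3216.25 - 3.75P = 2528.5 + 1.5P gives 5.25P = 687.75, so P* = 131.
From the demand curve, Q* = 3216.25 - 3.75(131) = 2725.
After the shift, supply is Qs = 2717.5 + 1.5P.
New equilibrium: 498.75 = 5.25P, so P = 95 and Q = 2860.
ΔQ = 2860 - 2725 = 135.

ΔQ = 135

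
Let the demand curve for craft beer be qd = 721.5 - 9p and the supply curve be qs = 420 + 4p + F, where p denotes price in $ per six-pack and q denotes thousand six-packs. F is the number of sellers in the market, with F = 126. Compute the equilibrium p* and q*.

With F = 126, supply is qs = 546 + 4p.
Equating demand and supply, 721.5 - 9p = 546 + 4p gives 13p = 175.5, so p* = 13.5.
From the demand curve, q* = 721.5 - 9(13.5) = 600.

p* = 13.5, q* = 600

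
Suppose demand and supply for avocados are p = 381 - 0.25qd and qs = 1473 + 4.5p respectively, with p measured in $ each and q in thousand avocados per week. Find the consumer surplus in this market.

Consumer surplus = 281250

Rewriting in direct form: qd = 1524 - 4p.
Set qd = qs: 1524 - 4p = 1473 + 4.5p, so 51 = 8.5p and p* = 6.
Plugging p* into demand: q* = 1524 - 4(6) = 1500.
Demand choke price (qd = 0): p = 1524/4 = 381. Consumer surplus = ½ × (381 - 6) × 1500 = 281250.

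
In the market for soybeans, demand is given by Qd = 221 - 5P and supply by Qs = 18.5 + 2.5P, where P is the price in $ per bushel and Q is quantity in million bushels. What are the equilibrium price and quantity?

At equilibrium Qd = Qs, so 221 - 5P = 18.5 + 2.5P; collecting terms, 202.5 = 7.5P and P* = 27.
From the demand curve, Q* = 221 - 5(27) = 86.

P* = 27, Q* = 86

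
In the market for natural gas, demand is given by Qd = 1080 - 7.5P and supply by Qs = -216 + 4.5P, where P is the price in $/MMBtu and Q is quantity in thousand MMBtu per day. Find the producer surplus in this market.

Producer surplus = 8100

At equilibrium Qd = Qs, so 1080 - 7.5P = -216 + 4.5P; collecting terms, 1296 = 12P and P* = 108.
From the demand curve, Q* = 1080 - 7.5(108) = 270.
Supply choke price (Qs = 0): P = 48. Producer surplus = ½ × (108 - 48) × 270 = 8100.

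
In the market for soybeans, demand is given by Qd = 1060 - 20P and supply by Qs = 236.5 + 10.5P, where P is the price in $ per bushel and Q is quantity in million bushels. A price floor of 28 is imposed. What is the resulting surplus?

Surplus = 30.5

With P fixed at 28, quantity demanded is 500 and quantity supplied is 530.5.
Surplus = Qs - Qd = 530.5 - 500 = 30.5.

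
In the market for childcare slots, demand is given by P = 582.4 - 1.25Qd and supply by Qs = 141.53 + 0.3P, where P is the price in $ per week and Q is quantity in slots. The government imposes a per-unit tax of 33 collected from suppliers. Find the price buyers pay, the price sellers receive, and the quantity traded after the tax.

P_b = 303.9, P_s = 270.9, Q = 222.8

In direct form, Qd = 465.92 - 0.8P.
Suppliers keep P_s = P_b - 33 per unit, so supply in terms of the buyer price is Qs = 131.63 + 0.3P_b.
Set Qd = Qs: 465.92 - 0.8P_b = 131.63 + 0.3P_b, so 334.29 = 1.1P_b and P_b = 303.9.
Then P_s = 303.9 - 33 = 270.9 and Q = 465.92 - 0.8(303.9) = 222.8.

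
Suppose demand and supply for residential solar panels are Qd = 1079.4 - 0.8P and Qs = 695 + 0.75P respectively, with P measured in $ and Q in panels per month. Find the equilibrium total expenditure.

Total expenditure = 218488

At equilibrium Qd = Qs, so 1079.4 - 0.8P = 695 + 0.75P; collecting terms, 384.4 = 1.55P and P* = 248.
Substitute back: Q* = 1079.4 - 0.8(248) = 881.
Total expenditure = P* × Q* = 248 × 881 = 218488.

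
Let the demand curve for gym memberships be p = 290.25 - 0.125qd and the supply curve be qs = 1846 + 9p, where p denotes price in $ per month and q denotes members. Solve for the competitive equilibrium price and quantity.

Rewriting in direct form: qd = 2322 - 8p.
The market clears where 2322 - 8p = 1846 + 9p. Rearranging, 17p = 476, hence p* = 28.
From the demand curve, q* = 2322 - 8(28) = 2098.

p* = 28, q* = 2098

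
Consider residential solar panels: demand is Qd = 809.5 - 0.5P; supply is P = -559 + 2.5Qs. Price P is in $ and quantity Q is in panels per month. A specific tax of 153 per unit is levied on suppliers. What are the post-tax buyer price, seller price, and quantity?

Solving each curve for Q: Qs = 223.6 + 0.4P.
With a tax of 153 on suppliers, they supply based on the net price P_s = P_b - 153, so Qs = 162.4 + 0.4P_b.
Equate demand and the shifted supply: 809.5 - 0.5P_b = 162.4 + 0.4P_b, giving 0.9P_b = 647.1, so P_b = 719.
So P_s = 566 and the quantity traded is Q = 809.5 - 0.5(719) = 450.

P_b = 719, P_s = 566, Q = 450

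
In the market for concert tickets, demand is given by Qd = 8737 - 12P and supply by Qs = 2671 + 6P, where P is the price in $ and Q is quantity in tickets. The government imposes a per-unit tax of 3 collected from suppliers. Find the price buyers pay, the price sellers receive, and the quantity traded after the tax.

With a tax of 3 on suppliers, they supply based on the net price P_s = P_b - 3, so Qs = 2653 + 6P_b.
Set Qd = Qs: 8737 - 12P_b = 2653 + 6P_b, so 6084 = 18P_b and P_b = 338.
So P_s = 335 and the quantity traded is Q = 8737 - 12(338) = 4681.

P_b = 338, P_s = 335, Q = 4681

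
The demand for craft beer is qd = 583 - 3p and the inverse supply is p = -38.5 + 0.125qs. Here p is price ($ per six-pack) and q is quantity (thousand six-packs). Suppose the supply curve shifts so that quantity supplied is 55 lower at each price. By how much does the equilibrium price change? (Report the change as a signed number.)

Δp = 5

Inverting to quantity form: qs = 308 + 8p.
At equilibrium qd = qs, so 583 - 3p = 308 + 8p; collecting terms, 275 = 11p and p* = 25.
Substitute back: q* = 583 - 3(25) = 508.
After the shift, supply is qs = 253 + 8p.
The new intersection has 330 = 11p, i.e. p = 30, q = 493.
Δp = 30 - 25 = 5.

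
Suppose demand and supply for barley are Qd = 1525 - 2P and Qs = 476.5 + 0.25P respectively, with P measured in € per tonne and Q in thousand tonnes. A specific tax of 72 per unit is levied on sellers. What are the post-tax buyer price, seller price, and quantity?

P_b = 474, P_s = 402, Q = 577

Sellers keep P_s = P_b - 72 per unit, so supply in terms of the buyer price is Qs = 458.5 + 0.25P_b.
Equate demand and the shifted supply: 1525 - 2P_b = 458.5 + 0.25P_b, giving 2.25P_b = 1066.5, so P_b = 474.
So P_s = 402 and the quantity traded is Q = 1525 - 2(474) = 577.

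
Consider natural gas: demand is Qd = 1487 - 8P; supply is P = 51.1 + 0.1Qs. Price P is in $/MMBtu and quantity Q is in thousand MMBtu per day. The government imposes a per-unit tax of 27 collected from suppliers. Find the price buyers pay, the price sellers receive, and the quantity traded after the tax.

P_b = 126, P_s = 99, Q = 479

In direct form, Qs = -511 + 10P.
The tax drives a wedge P_b - P_s = 27. Substituting P_s = P_b - 27 into supply: Qs = -781 + 10P_b.
Market clearing requires 1487 - 8P_b = -781 + 10P_b; hence 2268 = 18P_b and P_b = 126.
Then P_s = 126 - 27 = 99 and Q = 1487 - 8(126) = 479.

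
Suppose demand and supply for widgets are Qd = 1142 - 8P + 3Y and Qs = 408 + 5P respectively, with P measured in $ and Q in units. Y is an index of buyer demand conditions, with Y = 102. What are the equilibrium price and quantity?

P* = 80, Q* = 808

With Y = 102, demand is Qd = 1448 - 8P.
At equilibrium Qd = Qs, so 1448 - 8P = 408 + 5P; collecting terms, 1040 = 13P and P* = 80.
Substitute back: Q* = 1448 - 8(80) = 808.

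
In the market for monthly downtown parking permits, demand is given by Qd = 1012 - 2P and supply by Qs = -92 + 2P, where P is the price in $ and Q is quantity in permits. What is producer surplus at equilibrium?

Producer surplus = 52900

The market clears where 1012 - 2P = -92 + 2P. Rearranging, 4P = 1104, hence P* = 276.
From the demand curve, Q* = 1012 - 2(276) = 460.
Supply choke price (Qs = 0): P = 46. Producer surplus = ½ × (276 - 46) × 460 = 52900.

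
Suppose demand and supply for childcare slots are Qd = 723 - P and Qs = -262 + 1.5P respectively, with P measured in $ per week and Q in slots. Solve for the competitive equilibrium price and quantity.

P* = 394, Q* = 329

Set Qd = Qs: 723 - P = -262 + 1.5P, so 985 = 2.5P and P* = 394.
Substitute back: Q* = 723 - 394 = 329.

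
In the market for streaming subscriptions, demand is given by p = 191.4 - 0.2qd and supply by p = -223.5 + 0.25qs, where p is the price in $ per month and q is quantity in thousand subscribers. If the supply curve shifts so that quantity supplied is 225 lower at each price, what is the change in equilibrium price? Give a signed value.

Δp = 25

Rewriting in direct form: qd = 957 - 5p and qs = 894 + 4p.
At equilibrium qd = qs, so 957 - 5p = 894 + 4p; collecting terms, 63 = 9p and p* = 7.
Then q* = 957 - 5(7) = 922.
After the shift, supply is qs = 669 + 4p.
New equilibrium: 288 = 9p, so p = 32 and q = 797.
Δp = 32 - 7 = 25.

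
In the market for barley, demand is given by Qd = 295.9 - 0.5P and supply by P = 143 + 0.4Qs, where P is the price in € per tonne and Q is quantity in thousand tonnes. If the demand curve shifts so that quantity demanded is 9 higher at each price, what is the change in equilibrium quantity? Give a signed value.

ΔQ = 7.5

In direct form, Qs = -357.5 + 2.5P.
Equating demand and supply, 295.9 - 0.5P = -357.5 + 2.5P gives 3P = 653.4, so P* = 217.8.
From the demand curve, Q* = 295.9 - 0.5(217.8) = 187.
After the shift, demand is Qd = 304.9 - 0.5P.
New equilibrium: 662.4 = 3P, so P = 220.8 and Q = 194.5.
ΔQ = 194.5 - 187 = 7.5.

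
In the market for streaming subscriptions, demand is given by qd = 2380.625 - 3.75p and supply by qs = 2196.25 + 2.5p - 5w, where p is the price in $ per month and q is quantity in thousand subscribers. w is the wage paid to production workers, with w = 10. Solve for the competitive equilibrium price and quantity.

p* = 37.5, q* = 2240

With w = 10, supply is qs = 2146.25 + 2.5p.
Set qd = qs: 2380.625 - 3.75p = 2146.25 + 2.5p, so 234.375 = 6.25p and p* = 37.5.
Substitute back: q* = 2380.625 - 3.75(37.5) = 2240.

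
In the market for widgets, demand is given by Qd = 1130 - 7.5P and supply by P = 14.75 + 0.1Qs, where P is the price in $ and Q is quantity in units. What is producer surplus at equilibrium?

Producer surplus = 16965.3125

Solving each curve for Q: Qs = -147.5 + 10P.
Set Qd = Qs: 1130 - 7.5P = -147.5 + 10P, so 1277.5 = 17.5P and P* = 73.
Plugging P* into demand: Q* = 1130 - 7.5(73) = 582.5.
Supply choke price (Qs = 0): P = 14.75. Producer surplus = ½ × (73 - 14.75) × 582.5 = 16965.3125.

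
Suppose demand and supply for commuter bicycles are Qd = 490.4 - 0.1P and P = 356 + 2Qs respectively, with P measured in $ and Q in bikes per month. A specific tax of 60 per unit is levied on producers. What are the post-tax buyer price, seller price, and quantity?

P_b = 1164, P_s = 1104, Q = 374

Inverting to quantity form: Qs = -178 + 0.5P.
Producers keep P_s = P_b - 60 per unit, so supply in terms of the buyer price is Qs = -208 + 0.5P_b.
Equate demand and the shifted supply: 490.4 - 0.1P_b = -208 + 0.5P_b, giving 0.6P_b = 698.4, so P_b = 1164.
Then P_s = 1164 - 60 = 1104 and Q = 490.4 - 0.1(1164) = 374.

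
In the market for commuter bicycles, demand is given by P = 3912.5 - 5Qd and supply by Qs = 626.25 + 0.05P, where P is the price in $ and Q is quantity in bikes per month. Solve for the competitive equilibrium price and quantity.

Inverting to quantity form: Qd = 782.5 - 0.2P.
Equating demand and supply, 782.5 - 0.2P = 626.25 + 0.05P gives 0.25P = 156.25, so P* = 625.
Then Q* = 782.5 - 0.2(625) = 657.5.

P* = 625, Q* = 657.5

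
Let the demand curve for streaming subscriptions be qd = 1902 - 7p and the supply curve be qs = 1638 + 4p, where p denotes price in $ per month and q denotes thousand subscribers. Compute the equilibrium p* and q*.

p* = 24, q* = 1734

Set qd = qs: 1902 - 7p = 1638 + 4p, so 264 = 11p and p* = 24.
From the demand curve, q* = 1902 - 7(24) = 1734.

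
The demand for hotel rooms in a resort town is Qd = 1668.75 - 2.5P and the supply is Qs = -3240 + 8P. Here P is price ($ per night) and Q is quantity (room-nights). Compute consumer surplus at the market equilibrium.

Consumer surplus = 50000

At equilibrium Qd = Qs, so 1668.75 - 2.5P = -3240 + 8P; collecting terms, 4908.75 = 10.5P and P* = 467.5.
From the demand curve, Q* = 1668.75 - 2.5(467.5) = 500.
Demand choke price (Qd = 0): P = 1668.75/2.5 = 667.5. Consumer surplus = ½ × (667.5 - 467.5) × 500 = 50000.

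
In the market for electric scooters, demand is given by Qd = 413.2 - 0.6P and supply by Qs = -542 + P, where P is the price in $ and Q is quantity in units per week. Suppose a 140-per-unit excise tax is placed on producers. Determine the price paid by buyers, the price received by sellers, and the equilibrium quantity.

Producers keep P_s = P_b - 140 per unit, so supply in terms of the buyer price is Qs = -682 + P_b.
Equate demand and the shifted supply: 413.2 - 0.6P_b = -682 + P_b, giving 1.6P_b = 1095.2, so P_b = 684.5.
So P_s = 544.5 and the quantity traded is Q = 413.2 - 0.6(684.5) = 2.5.

P_b = 684.5, P_s = 544.5, Q = 2.5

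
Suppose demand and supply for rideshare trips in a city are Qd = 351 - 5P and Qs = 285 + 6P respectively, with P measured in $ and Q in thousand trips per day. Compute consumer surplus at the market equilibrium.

Consumer surplus = 10304.1

Equating demand and supply, 351 - 5P = 285 + 6P gives 11P = 66, so P* = 6.
From the demand curve, Q* = 351 - 5(6) = 321.
Demand choke price (Qd = 0): P = 351/5 = 70.2. Consumer surplus = ½ × (70.2 - 6) × 321 = 10304.1.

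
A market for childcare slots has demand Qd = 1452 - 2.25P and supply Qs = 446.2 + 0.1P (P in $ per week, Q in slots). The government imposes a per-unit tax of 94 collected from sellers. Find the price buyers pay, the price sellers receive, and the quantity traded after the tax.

P_b = 432, P_s = 338, Q = 480

Sellers keep P_s = P_b - 94 per unit, so supply in terms of the buyer price is Qs = 436.8 + 0.1P_b.
Set Qd = Qs: 1452 - 2.25P_b = 436.8 + 0.1P_b, so 1015.2 = 2.35P_b and P_b = 432.
So P_s = 338 and the quantity traded is Q = 1452 - 2.25(432) = 480.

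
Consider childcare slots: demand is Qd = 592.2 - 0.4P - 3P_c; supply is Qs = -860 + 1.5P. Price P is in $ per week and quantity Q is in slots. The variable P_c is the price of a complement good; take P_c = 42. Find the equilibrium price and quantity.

With P_c = 42, demand is Qd = 466.2 - 0.4P.
Set Qd = Qs: 466.2 - 0.4P = -860 + 1.5P, so 1326.2 = 1.9P and P* = 698.
Substitute back: Q* = 466.2 - 0.4(698) = 187.

P* = 698, Q* = 187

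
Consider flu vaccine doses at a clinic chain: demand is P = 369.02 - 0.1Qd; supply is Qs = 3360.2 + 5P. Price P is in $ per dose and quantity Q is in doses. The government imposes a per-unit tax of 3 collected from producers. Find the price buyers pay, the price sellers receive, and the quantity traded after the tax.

P_b = 23, P_s = 20, Q = 3460.2

In direct form, Qd = 3690.2 - 10P.
With a tax of 3 on producers, they supply based on the net price P_s = P_b - 3, so Qs = 3345.2 + 5P_b.
Market clearing requires 3690.2 - 10P_b = 3345.2 + 5P_b; hence 345 = 15P_b and P_b = 23.
Then P_s = 23 - 3 = 20 and Q = 3690.2 - 10(23) = 3460.2.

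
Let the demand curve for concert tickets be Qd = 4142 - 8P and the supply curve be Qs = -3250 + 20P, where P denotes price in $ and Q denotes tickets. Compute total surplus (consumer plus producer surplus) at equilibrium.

Total surplus = 360578.75

Set Qd = Qs: 4142 - 8P = -3250 + 20P, so 7392 = 28P and P* = 264.
Substitute back: Q* = 4142 - 8(264) = 2030.
Demand choke price = 517.75; supply choke price = 162.5. CS = ½(517.75 - 264)(2030) = 257556.25; PS = ½(264 - 162.5)(2030) = 103022.5. Total surplus = 360578.75.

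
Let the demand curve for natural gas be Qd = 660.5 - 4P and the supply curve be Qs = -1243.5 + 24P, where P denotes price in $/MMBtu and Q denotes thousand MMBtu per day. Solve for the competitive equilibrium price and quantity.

Equating demand and supply, 660.5 - 4P = -1243.5 + 24P gives 28P = 1904, so P* = 68.
Then Q* = 660.5 - 4(68) = 388.5.

P* = 68, Q* = 388.5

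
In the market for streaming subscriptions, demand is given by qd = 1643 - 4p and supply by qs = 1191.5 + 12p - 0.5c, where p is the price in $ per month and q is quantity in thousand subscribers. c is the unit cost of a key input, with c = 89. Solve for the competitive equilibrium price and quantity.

p* = 31, q* = 1519

With c = 89, supply is qs = 1147 + 12p.
Equating demand and supply, 1643 - 4p = 1147 + 12p gives 16p = 496, so p* = 31.
Plugging p* into demand: q* = 1643 - 4(31) = 1519.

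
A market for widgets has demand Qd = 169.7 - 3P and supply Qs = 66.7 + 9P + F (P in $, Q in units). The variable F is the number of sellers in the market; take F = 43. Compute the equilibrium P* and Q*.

P* = 5, Q* = 154.7

With F = 43, supply is Qs = 109.7 + 9P.
At equilibrium Qd = Qs, so 169.7 - 3P = 109.7 + 9P; collecting terms, 60 = 12P and P* = 5.
Substitute back: Q* = 169.7 - 3(5) = 154.7.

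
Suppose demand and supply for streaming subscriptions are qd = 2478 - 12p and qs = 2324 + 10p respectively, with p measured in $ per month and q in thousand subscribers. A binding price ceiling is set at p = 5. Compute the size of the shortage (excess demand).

Shortage = 44

With p fixed at 5, quantity demanded is 2418 and quantity supplied is 2374.
Shortage = qd - qs = 2418 - 2374 = 44.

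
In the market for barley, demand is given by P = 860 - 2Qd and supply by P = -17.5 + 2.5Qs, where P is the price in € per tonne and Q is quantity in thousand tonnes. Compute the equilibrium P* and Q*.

Inverting to quantity form: Qd = 430 - 0.5P and Qs = 7 + 0.4P.
At equilibrium Qd = Qs, so 430 - 0.5P = 7 + 0.4P; collecting terms, 423 = 0.9P and P* = 470.
Then Q* = 430 - 0.5(470) = 195.

P* = 470, Q* = 195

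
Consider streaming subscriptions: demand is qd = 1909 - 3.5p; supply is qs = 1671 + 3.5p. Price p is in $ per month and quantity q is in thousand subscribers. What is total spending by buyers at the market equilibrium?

Set qd = qs: 1909 - 3.5p = 1671 + 3.5p, so 238 = 7p and p* = 34.
Plugging p* into demand: q* = 1909 - 3.5(34) = 1790.
Total spending by buyers = p* × q* = 34 × 1790 = 60860.

Total spending by buyers = 60860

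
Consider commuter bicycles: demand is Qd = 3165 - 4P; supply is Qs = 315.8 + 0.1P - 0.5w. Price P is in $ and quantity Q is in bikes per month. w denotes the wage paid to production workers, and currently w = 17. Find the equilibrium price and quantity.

With w = 17, supply is Qs = 307.3 + 0.1P.
The market clears where 3165 - 4P = 307.3 + 0.1P. Rearranging, 4.1P = 2857.7, hence P* = 697.
Then Q* = 3165 - 4(697) = 377.

P* = 697, Q* = 377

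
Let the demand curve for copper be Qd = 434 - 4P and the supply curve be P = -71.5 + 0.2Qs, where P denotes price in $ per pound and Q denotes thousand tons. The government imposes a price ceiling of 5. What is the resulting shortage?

Shortage = 31.5

Inverting to quantity form: Qs = 357.5 + 5P.
With P fixed at 5, quantity demanded is 414 and quantity supplied is 382.5.
Shortage = Qd - Qs = 414 - 382.5 = 31.5.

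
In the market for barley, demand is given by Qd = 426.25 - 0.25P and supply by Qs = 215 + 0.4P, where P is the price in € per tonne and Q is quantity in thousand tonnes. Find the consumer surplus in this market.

Consumer surplus = 238050

At equilibrium Qd = Qs, so 426.25 - 0.25P = 215 + 0.4P; collecting terms, 211.25 = 0.65P and P* = 325.
Substitute back: Q* = 426.25 - 0.25(325) = 345.
Demand choke price (Qd = 0): P = 426.25/0.25 = 1705. Consumer surplus = ½ × (1705 - 325) × 345 = 238050.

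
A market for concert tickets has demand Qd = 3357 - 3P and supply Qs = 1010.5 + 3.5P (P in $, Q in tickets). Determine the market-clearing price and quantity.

P* = 361, Q* = 2274

At equilibrium Qd = Qs, so 3357 - 3P = 1010.5 + 3.5P; collecting terms, 2346.5 = 6.5P and P* = 361.
Substitute back: Q* = 3357 - 3(361) = 2274.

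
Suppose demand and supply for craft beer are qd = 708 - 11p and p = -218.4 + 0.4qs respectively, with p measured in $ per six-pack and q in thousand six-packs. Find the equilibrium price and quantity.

Inverting to quantity form: qs = 546 + 2.5p.
At equilibrium qd = qs, so 708 - 11p = 546 + 2.5p; collecting terms, 162 = 13.5p and p* = 12.
Plugging p* into demand: q* = 708 - 11(12) = 576.

p* = 12, q* = 576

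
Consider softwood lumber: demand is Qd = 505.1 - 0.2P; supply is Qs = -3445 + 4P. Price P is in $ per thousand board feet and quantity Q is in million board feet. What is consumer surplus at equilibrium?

Consumer surplus = 251222.5

Equating demand and supply, 505.1 - 0.2P = -3445 + 4P gives 4.2P = 3950.1, so P* = 940.5.
Then Q* = 505.1 - 0.2(940.5) = 317.
Demand choke price (Qd = 0): P = 505.1/0.2 = 2525.5. Consumer surplus = ½ × (2525.5 - 940.5) × 317 = 251222.5.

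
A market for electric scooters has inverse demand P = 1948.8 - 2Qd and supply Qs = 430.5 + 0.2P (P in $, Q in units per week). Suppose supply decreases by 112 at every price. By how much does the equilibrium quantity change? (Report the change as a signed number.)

Inverting to quantity form: Qd = 974.4 - 0.5P.
The market clears where 974.4 - 0.5P = 430.5 + 0.2P. Rearranging, 0.7P = 543.9, hence P* = 777.
Substitute back: Q* = 974.4 - 0.5(777) = 585.9.
After the shift, supply is Qs = 318.5 + 0.2P.
The new intersection has 655.9 = 0.7P, i.e. P = 937, Q = 505.9.
ΔQ = 505.9 - 585.9 = -80.

ΔQ = -80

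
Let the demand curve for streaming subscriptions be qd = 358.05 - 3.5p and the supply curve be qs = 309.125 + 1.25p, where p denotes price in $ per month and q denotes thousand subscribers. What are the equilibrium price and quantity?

p* = 10.3, q* = 322

Equating demand and supply, 358.05 - 3.5p = 309.125 + 1.25p gives 4.75p = 48.925, so p* = 10.3.
Then q* = 358.05 - 3.5(10.3) = 322.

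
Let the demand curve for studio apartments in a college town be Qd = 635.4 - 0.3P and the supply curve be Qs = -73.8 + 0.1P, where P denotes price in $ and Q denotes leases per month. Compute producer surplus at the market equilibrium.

At equilibrium Qd = Qs, so 635.4 - 0.3P = -73.8 + 0.1P; collecting terms, 709.2 = 0.4P and P* = 1773.
Then Q* = 635.4 - 0.3(1773) = 103.5.
Supply choke price (Qs = 0): P = 738. Producer surplus = ½ × (1773 - 738) × 103.5 = 53561.25.

Producer surplus = 53561.25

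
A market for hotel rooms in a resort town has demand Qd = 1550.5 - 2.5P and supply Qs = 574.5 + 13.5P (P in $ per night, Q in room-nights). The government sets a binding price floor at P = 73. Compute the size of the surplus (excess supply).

Surplus = 192

With P fixed at 73, quantity demanded is 1368 and quantity supplied is 1560.
Surplus = Qs - Qd = 1560 - 1368 = 192.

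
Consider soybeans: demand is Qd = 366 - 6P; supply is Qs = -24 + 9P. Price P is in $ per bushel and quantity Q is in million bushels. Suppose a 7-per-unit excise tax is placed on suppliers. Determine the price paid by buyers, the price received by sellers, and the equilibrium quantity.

P_b = 30.2, P_s = 23.2, Q = 184.8

Suppliers keep P_s = P_b - 7 per unit, so supply in terms of the buyer price is Qs = -87 + 9P_b.
Market clearing requires 366 - 6P_b = -87 + 9P_b; hence 453 = 15P_b and P_b = 30.2.
So P_s = 23.2 and the quantity traded is Q = 366 - 6(30.2) = 184.8.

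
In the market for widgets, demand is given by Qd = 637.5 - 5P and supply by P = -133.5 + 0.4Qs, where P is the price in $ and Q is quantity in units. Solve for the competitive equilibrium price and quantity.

P* = 40.5, Q* = 435

Inverting to quantity form: Qs = 333.75 + 2.5P.
Equating demand and supply, 637.5 - 5P = 333.75 + 2.5P gives 7.5P = 303.75, so P* = 40.5.
Then Q* = 637.5 - 5(40.5) = 435.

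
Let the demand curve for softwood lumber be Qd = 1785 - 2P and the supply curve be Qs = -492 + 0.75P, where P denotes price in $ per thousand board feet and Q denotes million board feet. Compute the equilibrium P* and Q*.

P* = 828, Q* = 129

At equilibrium Qd = Qs, so 1785 - 2P = -492 + 0.75P; collecting terms, 2277 = 2.75P and P* = 828.
From the demand curve, Q* = 1785 - 2(828) = 129.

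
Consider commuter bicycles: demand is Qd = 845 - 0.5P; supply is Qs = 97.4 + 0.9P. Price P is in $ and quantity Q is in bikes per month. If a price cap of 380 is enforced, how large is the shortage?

Evaluating both curves at the ceiling price 380 gives Qd = 655, Qs = 439.4.
Shortage = Qd - Qs = 655 - 439.4 = 215.6.

Shortage = 215.6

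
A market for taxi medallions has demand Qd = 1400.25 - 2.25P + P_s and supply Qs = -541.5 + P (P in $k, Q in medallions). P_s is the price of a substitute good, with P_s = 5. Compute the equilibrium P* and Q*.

With P_s = 5, demand is Qd = 1405.25 - 2.25P.
Equating demand and supply, 1405.25 - 2.25P = -541.5 + P gives 3.25P = 1946.75, so P* = 599.
Plugging P* into demand: Q* = 1405.25 - 2.25(599) = 57.5.

P* = 599, Q* = 57.5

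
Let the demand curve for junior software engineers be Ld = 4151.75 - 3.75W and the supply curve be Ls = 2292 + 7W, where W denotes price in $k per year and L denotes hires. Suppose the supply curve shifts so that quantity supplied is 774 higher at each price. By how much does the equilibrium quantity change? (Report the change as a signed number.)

At equilibrium Ld = Ls, so 4151.75 - 3.75W = 2292 + 7W; collecting terms, 1859.75 = 10.75W and W* = 173.
Plugging W* into demand: L* = 4151.75 - 3.75(173) = 3503.
After the shift, supply is Ls = 3066 + 7W.
The new intersection has 1085.75 = 10.75W, i.e. W = 101, L = 3773.
ΔL = 3773 - 3503 = 270.

ΔL = 270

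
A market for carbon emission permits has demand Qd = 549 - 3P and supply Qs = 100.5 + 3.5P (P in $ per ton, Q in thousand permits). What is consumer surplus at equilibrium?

Consumer surplus = 19494

At equilibrium Qd = Qs, so 549 - 3P = 100.5 + 3.5P; collecting terms, 448.5 = 6.5P and P* = 69.
Then Q* = 549 - 3(69) = 342.
Demand choke price (Qd = 0): P = 549/3 = 183. Consumer surplus = ½ × (183 - 69) × 342 = 19494.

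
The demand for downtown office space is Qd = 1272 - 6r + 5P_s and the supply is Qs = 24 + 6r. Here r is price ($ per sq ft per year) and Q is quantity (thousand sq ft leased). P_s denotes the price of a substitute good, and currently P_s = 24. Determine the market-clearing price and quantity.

r* = 114, Q* = 708

With P_s = 24, demand is Qd = 1392 - 6r.
The market clears where 1392 - 6r = 24 + 6r. Rearranging, 12r = 1368, hence r* = 114.
Substitute back: Q* = 1392 - 6(114) = 708.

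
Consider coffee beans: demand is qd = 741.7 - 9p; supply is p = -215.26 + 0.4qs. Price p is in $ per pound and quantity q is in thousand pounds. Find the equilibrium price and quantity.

Inverting to quantity form: qs = 538.15 + 2.5p.
The market clears where 741.7 - 9p = 538.15 + 2.5p. Rearranging, 11.5p = 203.55, hence p* = 17.7.
From the demand curve, q* = 741.7 - 9(17.7) = 582.4.

p* = 17.7, q* = 582.4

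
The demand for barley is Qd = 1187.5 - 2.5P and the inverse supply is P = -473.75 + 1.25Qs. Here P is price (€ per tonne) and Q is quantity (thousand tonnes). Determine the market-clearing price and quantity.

Solving each curve for Q: Qs = 379 + 0.8P.
Set Qd = Qs: 1187.5 - 2.5P = 379 + 0.8P, so 808.5 = 3.3P and P* = 245.
From the demand curve, Q* = 1187.5 - 2.5(245) = 575.

P* = 245, Q* = 575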